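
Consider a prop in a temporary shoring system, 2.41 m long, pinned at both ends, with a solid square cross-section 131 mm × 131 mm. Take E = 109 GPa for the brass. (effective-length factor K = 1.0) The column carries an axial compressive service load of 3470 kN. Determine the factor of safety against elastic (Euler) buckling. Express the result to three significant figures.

n ≈ 1.31

I = a⁴/12 = 131⁴/12 = 2.454×10^7 mm⁴
I = 2.454×10^7 mm⁴ = 2.454×10^-5 m⁴
Effective length L_e = K·L = 1 × 2.41 = 2.410 m
P_cr = π²EI / L_e² = π² × 109×10⁹ × 2.454×10^-5 / 2.410² = 4.546×10^6 N
Factor of safety n = P_cr / P = 4545.7 / 3470 = 1.31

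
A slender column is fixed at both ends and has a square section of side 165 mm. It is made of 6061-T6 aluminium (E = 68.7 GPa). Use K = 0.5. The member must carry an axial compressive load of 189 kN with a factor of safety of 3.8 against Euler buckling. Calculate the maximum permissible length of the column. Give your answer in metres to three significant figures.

I = a⁴/12 = 165⁴/12 = 6.177×10^7 mm⁴
I = 6.177×10^-5 m⁴
Required critical load P_cr = n·P = 3.8 × 189 = 718.2 kN = 7.182×10^5 N
From P_cr = π²EI/(K·L)²:  L = (1/K)·√(π²EI/P_cr) = (1/0.5)·√(π²×6.87×10^10×6.177×10^-5/7.182×10^5)
L = 15.3 m

L_max ≈ 15.3 m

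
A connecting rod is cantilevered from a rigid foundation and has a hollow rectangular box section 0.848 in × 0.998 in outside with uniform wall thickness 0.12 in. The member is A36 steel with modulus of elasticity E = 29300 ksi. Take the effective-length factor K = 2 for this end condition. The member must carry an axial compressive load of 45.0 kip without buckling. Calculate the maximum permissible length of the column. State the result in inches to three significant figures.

Inner dimensions: h_i = 0.998 − 2×0.12 = 0.7580 in, b_i = 0.848 − 2×0.12 = 0.6080 in
Weak-axis I_min = (h_o·b_o³ − h_i·b_i³)/12 with b_o = 0.848, b_i = 0.6080 in (shorter outer/inner sides).
I_min = (0.998×0.848³ − 0.7580×0.6080³)/12 = 3.652×10^-2 in⁴
At the buckling limit P_cr = P = 4.500×10^4 lb
From P_cr = π²EI/(K·L)²:  L = (1/K)·√(π²EI/P_cr) = (1/2)·√(π²×2.93×10^7×3.652×10^-2/4.500×10^4)
L = 7.66 in

L_max ≈ 7.66 in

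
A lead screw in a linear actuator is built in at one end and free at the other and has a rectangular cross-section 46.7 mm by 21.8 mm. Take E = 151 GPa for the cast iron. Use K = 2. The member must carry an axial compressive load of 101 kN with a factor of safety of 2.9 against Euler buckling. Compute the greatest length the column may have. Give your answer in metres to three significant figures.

L_max ≈ 0.226 m

Buckling occurs about the weak axis: I_min = h·b³/12 with b = 21.8 mm (the shorter side).
I_min = 46.7×21.8³/12 = 4.032×10^4 mm⁴
I = 4.032×10^-8 m⁴
Required critical load P_cr = n·P = 2.9 × 101 = 292.9 kN = 2.929×10^5 N
From P_cr = π²EI/(K·L)²:  L = (1/K)·√(π²EI/P_cr) = (1/2)·√(π²×1.51×10^11×4.032×10^-8/2.929×10^5)
L = 0.226 m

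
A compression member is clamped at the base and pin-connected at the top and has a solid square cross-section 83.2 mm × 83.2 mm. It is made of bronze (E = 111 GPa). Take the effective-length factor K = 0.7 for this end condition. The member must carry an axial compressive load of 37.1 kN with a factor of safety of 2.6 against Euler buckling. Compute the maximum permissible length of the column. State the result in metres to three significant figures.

L_max ≈ 9.62 m

I = a⁴/12 = 83.2⁴/12 = 3.993×10^6 mm⁴
I = 3.993×10^-6 m⁴
Required critical load P_cr = n·P = 2.6 × 37.1 = 96.46 kN = 9.646×10^4 N
From P_cr = π²EI/(K·L)²:  L = (1/K)·√(π²EI/P_cr) = (1/0.7)·√(π²×1.11×10^11×3.993×10^-6/9.646×10^4)
L = 9.62 m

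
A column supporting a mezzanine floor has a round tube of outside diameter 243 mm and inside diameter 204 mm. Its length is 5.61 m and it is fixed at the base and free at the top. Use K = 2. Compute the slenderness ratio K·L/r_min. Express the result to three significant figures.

d_o = 243 mm, d_i = 204 mm
I = π(d_o⁴ − d_i⁴)/64 = π(243⁴ − 204.0⁴)/64 = 8.614×10^7 mm⁴
A = 1.369×10^4 mm²;  r_min = √(I/A) = √(8.614×10^7/1.369×10^4) = 79.32 mm
L_e = K·L = 2 × 5.61 m = 11.22 m = 11220 mm
λ = L_e / r_min = 11220 / 79.32 = 141

λ ≈ 141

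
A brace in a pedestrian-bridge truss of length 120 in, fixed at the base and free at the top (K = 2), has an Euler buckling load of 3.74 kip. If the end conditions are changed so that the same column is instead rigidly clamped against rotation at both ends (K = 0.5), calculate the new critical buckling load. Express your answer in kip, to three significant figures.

P_cr ≈ 59.8 kip

P_cr ∝ 1/K², so P_cr,new = P_cr,old × (K_old/K_new)² = 3.74 × (2/0.5)²
= 3.74 × 16.00 = 59.8 kip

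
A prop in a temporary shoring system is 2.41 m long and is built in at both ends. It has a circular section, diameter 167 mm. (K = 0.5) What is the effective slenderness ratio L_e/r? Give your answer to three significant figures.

I = πd⁴/64 = π×167⁴/64 = 3.818×10^7 mm⁴
A = 2.190×10^4 mm²;  r_min = √(I/A) = √(3.818×10^7/2.190×10^4) = 41.75 mm
L_e = K·L = 0.5 × 2.41 m = 1.205 m = 1205.0 mm
λ = L_e / r_min = 1205.0 / 41.75 = 28.9

λ ≈ 28.9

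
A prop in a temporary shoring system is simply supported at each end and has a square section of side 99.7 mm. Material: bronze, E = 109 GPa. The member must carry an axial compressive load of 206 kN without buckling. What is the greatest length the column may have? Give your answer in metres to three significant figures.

L_max ≈ 6.56 m

I = a⁴/12 = 99.7⁴/12 = 8.234×10^6 mm⁴
I = 8.234×10^-6 m⁴
At the buckling limit P_cr = P = 2.060×10^5 N
From P_cr = π²EI/(K·L)²:  L = (1/K)·√(π²EI/P_cr) = (1/1)·√(π²×1.09×10^11×8.234×10^-6/2.060×10^5)
L = 6.56 m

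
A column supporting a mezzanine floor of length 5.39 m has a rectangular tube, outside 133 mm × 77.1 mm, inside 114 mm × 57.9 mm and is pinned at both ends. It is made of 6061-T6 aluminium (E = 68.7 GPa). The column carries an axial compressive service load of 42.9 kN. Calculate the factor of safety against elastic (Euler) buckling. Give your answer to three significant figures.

n ≈ 1.76

Weak-axis I_min = (h_o·b_o³ − h_i·b_i³)/12 with b_o = 77.1, b_i = 57.90 mm (shorter outer/inner sides).
I_min = (133×77.1³ − 114.0×57.90³)/12 = 3.236×10^6 mm⁴
I = 3.236×10^6 mm⁴ = 3.236×10^-6 m⁴
Effective length L_e = K·L = 1 × 5.39 = 5.390 m
P_cr = π²EI / L_e² = π² × 68.7×10⁹ × 3.236×10^-6 / 5.390² = 7.552×10^4 N
Factor of safety n = P_cr / P = 75.516 / 42.9 = 1.76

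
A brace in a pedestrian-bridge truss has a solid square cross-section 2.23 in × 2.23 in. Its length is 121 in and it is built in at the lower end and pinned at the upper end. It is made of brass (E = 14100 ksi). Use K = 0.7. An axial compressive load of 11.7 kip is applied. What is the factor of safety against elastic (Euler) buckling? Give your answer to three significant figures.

I = a⁴/12 = 2.23⁴/12 = 2.061 in⁴
Effective length L_e = K·L = 0.7 × 121 = 84.70 in
P_cr = π²EI / L_e² = π² × 14100×10³ × 2.061 / 84.70² = 3.998×10^4 lb
Factor of safety n = P_cr / P = 39.975 / 11.7 = 3.42

n ≈ 3.42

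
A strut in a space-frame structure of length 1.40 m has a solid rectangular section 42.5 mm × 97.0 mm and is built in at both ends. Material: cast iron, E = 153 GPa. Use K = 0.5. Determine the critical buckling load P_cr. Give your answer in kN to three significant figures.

Buckling occurs about the weak axis: I_min = h·b³/12 with b = 42.5 mm (the shorter side).
I_min = 97.0×42.5³/12 = 6.205×10^5 mm⁴
I = 6.205×10^5 mm⁴ = 6.205×10^-7 m⁴
Effective length L_e = K·L = 0.5 × 1.40 = 0.7000 m
P_cr = π²EI / L_e² = π² × 153×10⁹ × 6.205×10^-7 / 0.7000² = 1.912×10^6 N

P_cr ≈ 1910 kN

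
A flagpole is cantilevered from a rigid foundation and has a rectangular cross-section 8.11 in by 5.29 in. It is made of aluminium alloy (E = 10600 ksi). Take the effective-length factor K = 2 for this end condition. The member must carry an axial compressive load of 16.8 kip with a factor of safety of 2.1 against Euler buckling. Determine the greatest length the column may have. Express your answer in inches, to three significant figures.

L_max ≈ 272 in

Buckling occurs about the weak axis: I_min = h·b³/12 with b = 5.29 in (the shorter side).
I_min = 8.11×5.29³/12 = 100.0 in⁴
Required critical load P_cr = n·P = 2.1 × 16.8 = 35.28 kip = 3.528×10^4 lb
From P_cr = π²EI/(K·L)²:  L = (1/K)·√(π²EI/P_cr) = (1/2)·√(π²×1.06×10^7×100.0/3.528×10^4)
L = 272 in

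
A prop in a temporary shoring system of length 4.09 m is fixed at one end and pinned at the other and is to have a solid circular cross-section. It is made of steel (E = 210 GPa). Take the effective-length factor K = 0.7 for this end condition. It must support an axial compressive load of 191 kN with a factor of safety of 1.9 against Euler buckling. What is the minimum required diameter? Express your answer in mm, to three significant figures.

Required P_cr = n·P = 1.9 × 191 = 362.9 kN
L_e = K·L = 0.7 × 4.09 = 2.863 m
Required I = P_cr·L_e²/(π²E) = 3.629×10^5 × 2.863² / (π² × 2.10×10^11) = 1.435×10^-6 m⁴
I_req = 1.435×10^6 mm⁴
Solid circle: I = πd⁴/64  ⇒  d = (64I/π)^(1/4) = (64×1.435×10^6/π)^(1/4) = 73.5 mm

d ≈ 73.5 mm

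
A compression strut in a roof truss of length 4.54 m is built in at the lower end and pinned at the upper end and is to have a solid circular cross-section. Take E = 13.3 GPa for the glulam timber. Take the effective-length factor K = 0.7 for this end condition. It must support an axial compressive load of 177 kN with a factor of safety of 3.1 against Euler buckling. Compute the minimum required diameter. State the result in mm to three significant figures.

d ≈ 171 mm

Required P_cr = n·P = 3.1 × 177 = 548.7 kN
L_e = K·L = 0.7 × 4.54 = 3.178 m
Required I = P_cr·L_e²/(π²E) = 5.487×10^5 × 3.178² / (π² × 1.33×10^10) = 4.222×10^-5 m⁴
I_req = 4.222×10^7 mm⁴
Solid circle: I = πd⁴/64  ⇒  d = (64I/π)^(1/4) = (64×4.222×10^7/π)^(1/4) = 171 mm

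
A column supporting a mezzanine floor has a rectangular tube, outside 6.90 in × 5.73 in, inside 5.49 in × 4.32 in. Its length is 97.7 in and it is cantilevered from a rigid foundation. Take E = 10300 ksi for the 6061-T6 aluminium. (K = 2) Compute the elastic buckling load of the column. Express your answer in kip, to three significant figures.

Weak-axis I_min = (h_o·b_o³ − h_i·b_i³)/12 with b_o = 5.73, b_i = 4.320 in (shorter outer/inner sides).
I_min = (6.90×5.73³ − 5.490×4.320³)/12 = 71.29 in⁴
Effective length L_e = K·L = 2 × 97.7 = 195.4 in
P_cr = π²EI / L_e² = π² × 10300×10³ × 71.29 / 195.4² = 1.898×10^5 lb

P_cr ≈ 190 kip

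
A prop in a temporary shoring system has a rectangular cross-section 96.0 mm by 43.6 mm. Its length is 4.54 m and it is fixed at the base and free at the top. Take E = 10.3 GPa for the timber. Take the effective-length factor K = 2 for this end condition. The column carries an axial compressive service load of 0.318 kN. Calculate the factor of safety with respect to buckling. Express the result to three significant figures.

Buckling occurs about the weak axis: I_min = h·b³/12 with b = 43.6 mm (the shorter side).
I_min = 96.0×43.6³/12 = 6.631×10^5 mm⁴
I = 6.631×10^5 mm⁴ = 6.631×10^-7 m⁴
Effective length L_e = K·L = 2 × 4.54 = 9.080 m
P_cr = π²EI / L_e² = π² × 10.3×10⁹ × 6.631×10^-7 / 9.080² = 817.6 N
Factor of safety n = P_cr / P = 0.81755 / 0.318 = 2.57

n ≈ 2.57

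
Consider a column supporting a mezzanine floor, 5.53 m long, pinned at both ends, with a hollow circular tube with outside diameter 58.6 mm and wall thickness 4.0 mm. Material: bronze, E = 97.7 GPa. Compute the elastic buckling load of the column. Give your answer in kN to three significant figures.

P_cr ≈ 8.11 kN

Inner diameter d_i = 58.6 − 2×4.0 = 50.60 mm
I = π(d_o⁴ − d_i⁴)/64 = π(58.6⁴ − 50.60⁴)/64 = 2.571×10^5 mm⁴
I = 2.571×10^5 mm⁴ = 2.571×10^-7 m⁴
Effective length L_e = K·L = 1 × 5.53 = 5.530 m
P_cr = π²EI / L_e² = π² × 97.7×10⁹ × 2.571×10^-7 / 5.530² = 8.105×10^3 N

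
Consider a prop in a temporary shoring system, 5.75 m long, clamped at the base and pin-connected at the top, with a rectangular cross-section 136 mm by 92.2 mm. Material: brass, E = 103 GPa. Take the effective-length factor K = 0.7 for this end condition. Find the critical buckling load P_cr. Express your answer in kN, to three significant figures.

Buckling occurs about the weak axis: I_min = h·b³/12 with b = 92.2 mm (the shorter side).
I_min = 136×92.2³/12 = 8.883×10^6 mm⁴
I = 8.883×10^6 mm⁴ = 8.883×10^-6 m⁴
Effective length L_e = K·L = 0.7 × 5.75 = 4.025 m
P_cr = π²EI / L_e² = π² × 103×10⁹ × 8.883×10^-6 / 4.025² = 5.574×10^5 N

P_cr ≈ 557 kN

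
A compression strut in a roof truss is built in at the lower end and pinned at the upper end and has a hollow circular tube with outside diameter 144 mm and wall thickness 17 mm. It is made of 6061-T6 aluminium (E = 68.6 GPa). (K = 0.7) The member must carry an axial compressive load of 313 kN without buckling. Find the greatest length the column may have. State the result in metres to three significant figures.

L_max ≈ 7.84 m

Inner diameter d_i = 144 − 2×17 = 110.0 mm
I = π(d_o⁴ − d_i⁴)/64 = π(144⁴ − 110.0⁴)/64 = 1.392×10^7 mm⁴
I = 1.392×10^-5 m⁴
At the buckling limit P_cr = P = 3.130×10^5 N
From P_cr = π²EI/(K·L)²:  L = (1/K)·√(π²EI/P_cr) = (1/0.7)·√(π²×6.86×10^10×1.392×10^-5/3.130×10^5)
L = 7.84 m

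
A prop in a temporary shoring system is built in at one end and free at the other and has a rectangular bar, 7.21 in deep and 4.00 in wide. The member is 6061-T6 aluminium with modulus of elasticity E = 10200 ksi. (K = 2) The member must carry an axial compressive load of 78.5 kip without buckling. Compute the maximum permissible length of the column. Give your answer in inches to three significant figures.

L_max ≈ 111 in

Buckling occurs about the weak axis: I_min = h·b³/12 with b = 4.00 in (the shorter side).
I_min = 7.21×4.00³/12 = 38.45 in⁴
At the buckling limit P_cr = P = 7.850×10^4 lb
From P_cr = π²EI/(K·L)²:  L = (1/K)·√(π²EI/P_cr) = (1/2)·√(π²×1.02×10^7×38.45/7.850×10^4)
L = 111 in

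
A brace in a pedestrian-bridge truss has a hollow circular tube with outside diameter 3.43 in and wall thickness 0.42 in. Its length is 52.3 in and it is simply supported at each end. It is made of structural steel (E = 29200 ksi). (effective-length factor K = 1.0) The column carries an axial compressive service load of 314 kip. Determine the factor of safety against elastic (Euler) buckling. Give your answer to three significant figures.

Inner diameter d_i = 3.43 − 2×0.42 = 2.590 in
I = π(d_o⁴ − d_i⁴)/64 = π(3.43⁴ − 2.590⁴)/64 = 4.585 in⁴
Effective length L_e = K·L = 1 × 52.3 = 52.30 in
P_cr = π²EI / L_e² = π² × 29200×10³ × 4.585 / 52.30² = 4.831×10^5 lb
Factor of safety n = P_cr / P = 483.13 / 314 = 1.54

n ≈ 1.54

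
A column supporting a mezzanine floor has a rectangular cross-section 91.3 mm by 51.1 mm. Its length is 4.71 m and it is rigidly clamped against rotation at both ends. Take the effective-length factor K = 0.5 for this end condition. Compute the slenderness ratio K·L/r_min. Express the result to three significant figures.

For a rectangle r_min = b/√12 = 51.1/√12 = 14.75 mm
L_e = K·L = 0.5 × 4.71 m = 2.355 m = 2355.0 mm
λ = L_e / r_min = 2355.0 / 14.75 = 160

λ ≈ 160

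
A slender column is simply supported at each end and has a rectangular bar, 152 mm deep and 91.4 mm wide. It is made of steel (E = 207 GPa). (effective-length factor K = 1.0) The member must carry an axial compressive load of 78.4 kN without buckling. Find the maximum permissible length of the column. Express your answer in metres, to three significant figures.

Buckling occurs about the weak axis: I_min = h·b³/12 with b = 91.4 mm (the shorter side).
I_min = 152×91.4³/12 = 9.672×10^6 mm⁴
I = 9.672×10^-6 m⁴
At the buckling limit P_cr = P = 7.840×10^4 N
From P_cr = π²EI/(K·L)²:  L = (1/K)·√(π²EI/P_cr) = (1/1)·√(π²×2.07×10^11×9.672×10^-6/7.840×10^4)
L = 15.9 m

L_max ≈ 15.9 m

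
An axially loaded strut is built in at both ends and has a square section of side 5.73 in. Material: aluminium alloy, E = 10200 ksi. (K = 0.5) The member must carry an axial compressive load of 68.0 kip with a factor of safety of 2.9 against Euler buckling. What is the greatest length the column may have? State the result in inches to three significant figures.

L_max ≈ 428 in

I = a⁴/12 = 5.73⁴/12 = 89.83 in⁴
Required critical load P_cr = n·P = 2.9 × 68.0 = 197.2 kip = 1.972×10^5 lb
From P_cr = π²EI/(K·L)²:  L = (1/K)·√(π²EI/P_cr) = (1/0.5)·√(π²×1.02×10^7×89.83/1.972×10^5)
L = 428 in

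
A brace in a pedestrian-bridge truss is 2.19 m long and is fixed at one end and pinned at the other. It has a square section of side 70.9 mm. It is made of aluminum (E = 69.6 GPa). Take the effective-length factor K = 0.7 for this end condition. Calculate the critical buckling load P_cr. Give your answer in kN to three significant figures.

P_cr ≈ 616 kN

I = a⁴/12 = 70.9⁴/12 = 2.106×10^6 mm⁴
I = 2.106×10^6 mm⁴ = 2.106×10^-6 m⁴
Effective length L_e = K·L = 0.7 × 2.19 = 1.533 m
P_cr = π²EI / L_e² = π² × 69.6×10⁹ × 2.106×10^-6 / 1.533² = 6.155×10^5 N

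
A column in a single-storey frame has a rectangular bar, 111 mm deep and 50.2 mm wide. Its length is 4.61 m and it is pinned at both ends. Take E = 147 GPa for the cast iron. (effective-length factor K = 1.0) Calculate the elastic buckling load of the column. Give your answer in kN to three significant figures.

P_cr ≈ 79.9 kN

Buckling occurs about the weak axis: I_min = h·b³/12 with b = 50.2 mm (the shorter side).
I_min = 111×50.2³/12 = 1.170×10^6 mm⁴
I = 1.170×10^6 mm⁴ = 1.170×10^-6 m⁴
Effective length L_e = K·L = 1 × 4.61 = 4.610 m
P_cr = π²EI / L_e² = π² × 147×10⁹ × 1.170×10^-6 / 4.610² = 7.989×10^4 N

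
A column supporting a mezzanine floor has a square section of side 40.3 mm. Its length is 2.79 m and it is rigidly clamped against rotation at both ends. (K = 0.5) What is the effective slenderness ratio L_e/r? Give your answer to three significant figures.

For a square r = a/√12 = 40.3/√12 = 11.63 mm
L_e = K·L = 0.5 × 2.79 m = 1.395 m = 1395.0 mm
λ = L_e / r_min = 1395.0 / 11.63 = 120

λ ≈ 120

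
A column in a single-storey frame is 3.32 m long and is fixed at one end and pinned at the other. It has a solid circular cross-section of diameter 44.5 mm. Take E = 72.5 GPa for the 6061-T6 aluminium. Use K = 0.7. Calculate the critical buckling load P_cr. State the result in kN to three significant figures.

P_cr ≈ 25.5 kN

I = πd⁴/64 = π×44.5⁴/64 = 1.925×10^5 mm⁴
I = 1.925×10^5 mm⁴ = 1.925×10^-7 m⁴
Effective length L_e = K·L = 0.7 × 3.32 = 2.324 m
P_cr = π²EI / L_e² = π² × 72.5×10⁹ × 1.925×10^-7 / 2.324² = 2.550×10^4 N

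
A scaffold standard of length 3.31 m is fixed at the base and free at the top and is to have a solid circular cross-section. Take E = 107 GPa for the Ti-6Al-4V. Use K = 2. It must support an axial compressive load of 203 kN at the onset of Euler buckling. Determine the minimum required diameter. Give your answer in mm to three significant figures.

L_e = K·L = 2 × 3.31 = 6.620 m
Required I = P_cr·L_e²/(π²E) = 2.030×10^5 × 6.620² / (π² × 1.07×10^11) = 8.424×10^-6 m⁴
I_req = 8.424×10^6 mm⁴
Solid circle: I = πd⁴/64  ⇒  d = (64I/π)^(1/4) = (64×8.424×10^6/π)^(1/4) = 114 mm

d ≈ 114 mm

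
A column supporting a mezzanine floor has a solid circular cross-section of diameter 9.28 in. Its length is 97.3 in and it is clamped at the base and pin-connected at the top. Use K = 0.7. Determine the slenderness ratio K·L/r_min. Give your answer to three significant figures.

λ ≈ 29.4

For a solid circle r = d/4 = 9.28/4 = 2.320 in
L_e = K·L = 0.7 × 97.3 = 68.11 in
λ = L_e / r_min = 68.110 / 2.320 = 29.4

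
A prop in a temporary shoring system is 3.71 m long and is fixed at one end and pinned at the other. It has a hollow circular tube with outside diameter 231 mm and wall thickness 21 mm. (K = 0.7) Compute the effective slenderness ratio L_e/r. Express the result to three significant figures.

Inner diameter d_i = 231 − 2×21 = 189.0 mm
I = π(d_o⁴ − d_i⁴)/64 = π(231⁴ − 189.0⁴)/64 = 7.714×10^7 mm⁴
A = 1.385×10^4 mm²;  r_min = √(I/A) = √(7.714×10^7/1.385×10^4) = 74.62 mm
L_e = K·L = 0.7 × 3.71 m = 2.597 m = 2597.0 mm
λ = L_e / r_min = 2597.0 / 74.62 = 34.8

λ ≈ 34.8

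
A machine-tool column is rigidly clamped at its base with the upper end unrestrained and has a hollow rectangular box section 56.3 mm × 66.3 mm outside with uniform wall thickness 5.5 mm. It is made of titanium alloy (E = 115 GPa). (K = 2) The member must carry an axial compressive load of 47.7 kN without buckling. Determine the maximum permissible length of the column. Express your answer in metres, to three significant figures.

Inner dimensions: h_i = 66.3 − 2×5.5 = 55.30 mm, b_i = 56.3 − 2×5.5 = 45.30 mm
Weak-axis I_min = (h_o·b_o³ − h_i·b_i³)/12 with b_o = 56.3, b_i = 45.30 mm (shorter outer/inner sides).
I_min = (66.3×56.3³ − 55.30×45.30³)/12 = 5.576×10^5 mm⁴
I = 5.576×10^-7 m⁴
At the buckling limit P_cr = P = 4.770×10^4 N
From P_cr = π²EI/(K·L)²:  L = (1/K)·√(π²EI/P_cr) = (1/2)·√(π²×1.15×10^11×5.576×10^-7/4.770×10^4)
L = 1.82 m

L_max ≈ 1.82 m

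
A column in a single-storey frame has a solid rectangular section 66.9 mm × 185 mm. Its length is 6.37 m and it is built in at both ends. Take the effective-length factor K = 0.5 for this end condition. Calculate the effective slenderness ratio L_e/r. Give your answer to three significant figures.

λ ≈ 165

For a rectangle r_min = b/√12 = 66.9/√12 = 19.31 mm
L_e = K·L = 0.5 × 6.37 m = 3.185 m = 3185.0 mm
λ = L_e / r_min = 3185.0 / 19.31 = 165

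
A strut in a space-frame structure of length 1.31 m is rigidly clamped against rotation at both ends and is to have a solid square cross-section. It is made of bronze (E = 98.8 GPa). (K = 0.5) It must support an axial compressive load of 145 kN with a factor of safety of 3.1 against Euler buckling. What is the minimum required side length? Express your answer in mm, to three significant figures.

Required P_cr = n·P = 3.1 × 145 = 449.5 kN
L_e = K·L = 0.5 × 1.31 = 0.6550 m
Required I = P_cr·L_e²/(π²E) = 4.495×10^5 × 0.6550² / (π² × 9.88×10^10) = 1.978×10^-7 m⁴
I_req = 1.978×10^5 mm⁴
Solid square: I = a⁴/12  ⇒  a = (12I)^(1/4) = (12×1.978×10^5)^(1/4) = 39.2 mm

a ≈ 39.2 mm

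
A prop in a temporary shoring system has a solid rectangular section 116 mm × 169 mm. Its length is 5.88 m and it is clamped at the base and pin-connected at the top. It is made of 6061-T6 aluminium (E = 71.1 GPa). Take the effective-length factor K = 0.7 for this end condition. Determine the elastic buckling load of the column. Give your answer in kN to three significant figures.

Buckling occurs about the weak axis: I_min = h·b³/12 with b = 116 mm (the shorter side).
I_min = 169×116³/12 = 2.198×10^7 mm⁴
I = 2.198×10^7 mm⁴ = 2.198×10^-5 m⁴
Effective length L_e = K·L = 0.7 × 5.88 = 4.116 m
P_cr = π²EI / L_e² = π² × 71.1×10⁹ × 2.198×10^-5 / 4.116² = 9.105×10^5 N

P_cr ≈ 911 kN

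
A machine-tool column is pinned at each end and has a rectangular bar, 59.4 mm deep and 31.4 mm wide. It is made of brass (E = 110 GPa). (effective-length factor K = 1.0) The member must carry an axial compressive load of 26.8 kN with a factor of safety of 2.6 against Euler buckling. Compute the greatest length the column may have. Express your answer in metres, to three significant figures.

Buckling occurs about the weak axis: I_min = h·b³/12 with b = 31.4 mm (the shorter side).
I_min = 59.4×31.4³/12 = 1.532×10^5 mm⁴
I = 1.532×10^-7 m⁴
Required critical load P_cr = n·P = 2.6 × 26.8 = 69.68 kN = 6.968×10^4 N
From P_cr = π²EI/(K·L)²:  L = (1/K)·√(π²EI/P_cr) = (1/1)·√(π²×1.10×10^11×1.532×10^-7/6.968×10^4)
L = 1.55 m

L_max ≈ 1.55 m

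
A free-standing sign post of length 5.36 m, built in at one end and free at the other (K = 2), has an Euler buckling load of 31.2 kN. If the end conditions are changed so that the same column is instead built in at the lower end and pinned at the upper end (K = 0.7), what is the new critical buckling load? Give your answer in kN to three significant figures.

P_cr ≈ 255 kN

P_cr ∝ 1/K², so P_cr,new = P_cr,old × (K_old/K_new)² = 31.2 × (2/0.7)²
= 31.2 × 8.163 = 255 kN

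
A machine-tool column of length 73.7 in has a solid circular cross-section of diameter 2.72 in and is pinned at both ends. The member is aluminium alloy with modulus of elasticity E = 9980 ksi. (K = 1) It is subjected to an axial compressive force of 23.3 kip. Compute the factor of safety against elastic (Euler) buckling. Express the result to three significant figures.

n ≈ 2.09

I = πd⁴/64 = π×2.72⁴/64 = 2.687 in⁴
Effective length L_e = K·L = 1 × 73.7 = 73.70 in
P_cr = π²EI / L_e² = π² × 9980×10³ × 2.687 / 73.70² = 4.872×10^4 lb
Factor of safety n = P_cr / P = 48.724 / 23.3 = 2.09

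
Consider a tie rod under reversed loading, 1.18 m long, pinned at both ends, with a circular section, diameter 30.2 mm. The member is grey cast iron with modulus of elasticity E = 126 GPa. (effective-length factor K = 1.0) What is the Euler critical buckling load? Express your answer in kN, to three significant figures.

I = πd⁴/64 = π×30.2⁴/64 = 4.083×10^4 mm⁴
I = 4.083×10^4 mm⁴ = 4.083×10^-8 m⁴
Effective length L_e = K·L = 1 × 1.18 = 1.180 m
P_cr = π²EI / L_e² = π² × 126×10⁹ × 4.083×10^-8 / 1.180² = 3.647×10^4 N

P_cr ≈ 36.5 kN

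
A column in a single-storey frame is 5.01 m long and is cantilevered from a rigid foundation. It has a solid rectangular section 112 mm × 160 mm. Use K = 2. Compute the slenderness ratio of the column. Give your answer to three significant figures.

For a rectangle r_min = b/√12 = 112/√12 = 32.33 mm
L_e = K·L = 2 × 5.01 m = 10.02 m = 10020 mm
λ = L_e / r_min = 10020 / 32.33 = 310

λ ≈ 310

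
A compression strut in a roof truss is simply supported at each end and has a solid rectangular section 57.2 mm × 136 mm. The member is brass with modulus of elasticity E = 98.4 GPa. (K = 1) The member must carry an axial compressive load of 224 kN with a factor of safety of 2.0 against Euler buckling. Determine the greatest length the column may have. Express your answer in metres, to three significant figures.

L_max ≈ 2.14 m

Buckling occurs about the weak axis: I_min = h·b³/12 with b = 57.2 mm (the shorter side).
I_min = 136×57.2³/12 = 2.121×10^6 mm⁴
I = 2.121×10^-6 m⁴
Required critical load P_cr = n·P = 2.0 × 224 = 448.0 kN = 4.480×10^5 N
From P_cr = π²EI/(K·L)²:  L = (1/K)·√(π²EI/P_cr) = (1/1)·√(π²×9.84×10^10×2.121×10^-6/4.480×10^5)
L = 2.14 m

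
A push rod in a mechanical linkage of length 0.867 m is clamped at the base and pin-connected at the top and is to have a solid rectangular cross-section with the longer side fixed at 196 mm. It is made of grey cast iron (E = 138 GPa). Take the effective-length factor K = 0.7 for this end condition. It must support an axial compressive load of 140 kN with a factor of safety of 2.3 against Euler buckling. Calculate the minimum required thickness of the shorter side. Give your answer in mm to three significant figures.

Required P_cr = n·P = 2.3 × 140 = 322.0 kN
L_e = K·L = 0.7 × 0.867 = 0.6069 m
Required I = P_cr·L_e²/(π²E) = 3.220×10^5 × 0.6069² / (π² × 1.38×10^11) = 8.708×10^-8 m⁴
I_req = 8.708×10^4 mm⁴
Rectangle, weak axis: I_min = h·b³/12 with h = 196 mm fixed  ⇒  b = (12I/h)^(1/3) = 17.5 mm

b ≈ 17.5 mm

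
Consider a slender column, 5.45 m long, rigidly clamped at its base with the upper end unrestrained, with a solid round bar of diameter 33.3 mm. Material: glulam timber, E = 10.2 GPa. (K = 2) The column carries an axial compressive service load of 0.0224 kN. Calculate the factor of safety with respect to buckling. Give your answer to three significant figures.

n ≈ 2.28

I = πd⁴/64 = π×33.3⁴/64 = 6.036×10^4 mm⁴
I = 6.036×10^4 mm⁴ = 6.036×10^-8 m⁴
Effective length L_e = K·L = 2 × 5.45 = 10.90 m
P_cr = π²EI / L_e² = π² × 10.2×10⁹ × 6.036×10^-8 / 10.90² = 51.14 N
Factor of safety n = P_cr / P = 0.051144 / 0.0224 = 2.28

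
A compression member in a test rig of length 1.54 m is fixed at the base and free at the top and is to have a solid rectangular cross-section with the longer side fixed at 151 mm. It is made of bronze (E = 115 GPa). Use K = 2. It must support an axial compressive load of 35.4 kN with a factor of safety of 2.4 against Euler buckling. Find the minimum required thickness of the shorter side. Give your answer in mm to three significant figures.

Required P_cr = n·P = 2.4 × 35.4 = 84.96 kN
L_e = K·L = 2 × 1.54 = 3.080 m
Required I = P_cr·L_e²/(π²E) = 8.496×10^4 × 3.080² / (π² × 1.15×10^11) = 7.101×10^-7 m⁴
I_req = 7.101×10^5 mm⁴
Rectangle, weak axis: I_min = h·b³/12 with h = 151 mm fixed  ⇒  b = (12I/h)^(1/3) = 38.4 mm

b ≈ 38.4 mm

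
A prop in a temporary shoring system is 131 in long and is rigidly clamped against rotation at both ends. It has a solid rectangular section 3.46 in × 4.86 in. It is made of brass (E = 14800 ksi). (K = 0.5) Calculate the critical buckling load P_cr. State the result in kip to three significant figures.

P_cr ≈ 571 kip

Buckling occurs about the weak axis: I_min = h·b³/12 with b = 3.46 in (the shorter side).
I_min = 4.86×3.46³/12 = 16.78 in⁴
Effective length L_e = K·L = 0.5 × 131 = 65.50 in
P_cr = π²EI / L_e² = π² × 14800×10³ × 16.78 / 65.50² = 5.712×10^5 lb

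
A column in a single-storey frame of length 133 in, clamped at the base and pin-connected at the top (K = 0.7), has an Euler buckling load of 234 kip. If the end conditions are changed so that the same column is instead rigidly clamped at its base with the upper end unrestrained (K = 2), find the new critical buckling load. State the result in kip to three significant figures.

P_cr ≈ 28.7 kip

P_cr ∝ 1/K², so P_cr,new = P_cr,old × (K_old/K_new)² = 234 × (0.7/2)²
= 234 × 0.1225 = 28.7 kip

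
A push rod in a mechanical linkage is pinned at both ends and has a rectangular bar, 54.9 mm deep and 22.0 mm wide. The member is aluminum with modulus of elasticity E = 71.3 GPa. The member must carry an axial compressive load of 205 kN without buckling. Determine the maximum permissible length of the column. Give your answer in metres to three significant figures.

Buckling occurs about the weak axis: I_min = h·b³/12 with b = 22.0 mm (the shorter side).
I_min = 54.9×22.0³/12 = 4.871×10^4 mm⁴
I = 4.871×10^-8 m⁴
At the buckling limit P_cr = P = 2.050×10^5 N
From P_cr = π²EI/(K·L)²:  L = (1/K)·√(π²EI/P_cr) = (1/1)·√(π²×7.13×10^10×4.871×10^-8/2.050×10^5)
L = 0.409 m

L_max ≈ 0.409 m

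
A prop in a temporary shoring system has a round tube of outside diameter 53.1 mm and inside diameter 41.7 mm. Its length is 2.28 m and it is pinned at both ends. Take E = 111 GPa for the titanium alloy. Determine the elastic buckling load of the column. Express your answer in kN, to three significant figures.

d_o = 53.1 mm, d_i = 41.7 mm
I = π(d_o⁴ − d_i⁴)/64 = π(53.1⁴ − 41.70⁴)/64 = 2.418×10^5 mm⁴
I = 2.418×10^5 mm⁴ = 2.418×10^-7 m⁴
Effective length L_e = K·L = 1 × 2.28 = 2.280 m
P_cr = π²EI / L_e² = π² × 111×10⁹ × 2.418×10^-7 / 2.280² = 5.096×10^4 N

P_cr ≈ 51.0 kN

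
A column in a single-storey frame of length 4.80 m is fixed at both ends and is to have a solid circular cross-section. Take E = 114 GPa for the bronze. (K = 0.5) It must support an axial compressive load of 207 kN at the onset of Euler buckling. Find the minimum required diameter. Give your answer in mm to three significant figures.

d ≈ 68.2 mm

L_e = K·L = 0.5 × 4.80 = 2.400 m
Required I = P_cr·L_e²/(π²E) = 2.070×10^5 × 2.400² / (π² × 1.14×10^11) = 1.060×10^-6 m⁴
I_req = 1.060×10^6 mm⁴
Solid circle: I = πd⁴/64  ⇒  d = (64I/π)^(1/4) = (64×1.060×10^6/π)^(1/4) = 68.2 mm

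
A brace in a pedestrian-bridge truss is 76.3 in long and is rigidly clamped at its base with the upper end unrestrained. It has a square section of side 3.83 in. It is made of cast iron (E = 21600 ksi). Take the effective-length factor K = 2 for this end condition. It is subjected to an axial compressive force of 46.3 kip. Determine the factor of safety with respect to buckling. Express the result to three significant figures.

n ≈ 3.55

I = a⁴/12 = 3.83⁴/12 = 17.93 in⁴
Effective length L_e = K·L = 2 × 76.3 = 152.6 in
P_cr = π²EI / L_e² = π² × 21600×10³ × 17.93 / 152.6² = 1.642×10^5 lb
Factor of safety n = P_cr / P = 164.16 / 46.3 = 3.55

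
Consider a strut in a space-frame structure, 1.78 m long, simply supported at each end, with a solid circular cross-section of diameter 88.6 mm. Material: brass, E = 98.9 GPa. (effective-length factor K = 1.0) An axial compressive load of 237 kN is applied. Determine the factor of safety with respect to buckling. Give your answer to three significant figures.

n ≈ 3.93

I = πd⁴/64 = π×88.6⁴/64 = 3.025×10^6 mm⁴
I = 3.025×10^6 mm⁴ = 3.025×10^-6 m⁴
Effective length L_e = K·L = 1 × 1.78 = 1.780 m
P_cr = π²EI / L_e² = π² × 98.9×10⁹ × 3.025×10^-6 / 1.780² = 9.319×10^5 N
Factor of safety n = P_cr / P = 931.88 / 237 = 3.93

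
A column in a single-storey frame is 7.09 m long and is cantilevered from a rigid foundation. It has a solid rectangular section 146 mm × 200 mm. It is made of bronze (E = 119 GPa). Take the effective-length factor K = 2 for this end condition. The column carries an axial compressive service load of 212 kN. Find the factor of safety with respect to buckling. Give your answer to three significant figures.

Buckling occurs about the weak axis: I_min = h·b³/12 with b = 146 mm (the shorter side).
I_min = 200×146³/12 = 5.187×10^7 mm⁴
I = 5.187×10^7 mm⁴ = 5.187×10^-5 m⁴
Effective length L_e = K·L = 2 × 7.09 = 14.18 m
P_cr = π²EI / L_e² = π² × 119×10⁹ × 5.187×10^-5 / 14.18² = 3.030×10^5 N
Factor of safety n = P_cr / P = 302.97 / 212 = 1.43

n ≈ 1.43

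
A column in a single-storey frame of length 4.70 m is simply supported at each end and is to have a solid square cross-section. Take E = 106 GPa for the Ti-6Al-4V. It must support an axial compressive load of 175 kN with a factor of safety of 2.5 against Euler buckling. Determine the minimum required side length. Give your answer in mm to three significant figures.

a ≈ 103 mm

Required P_cr = n·P = 2.5 × 175 = 437.5 kN
L_e = K·L = 1 × 4.70 = 4.700 m
Required I = P_cr·L_e²/(π²E) = 4.375×10^5 × 4.700² / (π² × 1.06×10^11) = 9.238×10^-6 m⁴
I_req = 9.238×10^6 mm⁴
Solid square: I = a⁴/12  ⇒  a = (12I)^(1/4) = (12×9.238×10^6)^(1/4) = 103 mm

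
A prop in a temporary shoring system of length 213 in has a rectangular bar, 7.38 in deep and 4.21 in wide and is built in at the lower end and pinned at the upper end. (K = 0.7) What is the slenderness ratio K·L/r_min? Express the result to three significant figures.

For a rectangle r_min = b/√12 = 4.21/√12 = 1.215 in
L_e = K·L = 0.7 × 213 = 149.1 in
λ = L_e / r_min = 149.10 / 1.215 = 123

λ ≈ 123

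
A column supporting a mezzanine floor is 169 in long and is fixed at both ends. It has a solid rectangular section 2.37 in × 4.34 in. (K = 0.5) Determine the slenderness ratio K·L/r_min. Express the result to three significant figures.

Buckling occurs about the weak axis: I_min = h·b³/12 with b = 2.37 in (the shorter side).
I_min = 4.34×2.37³/12 = 4.815 in⁴
A = 10.29 in²;  r_min = √(I/A) = √(4.815/10.29) = 0.6842 in
L_e = K·L = 0.5 × 169 = 84.50 in
λ = L_e / r_min = 84.500 / 0.6842 = 124

λ ≈ 124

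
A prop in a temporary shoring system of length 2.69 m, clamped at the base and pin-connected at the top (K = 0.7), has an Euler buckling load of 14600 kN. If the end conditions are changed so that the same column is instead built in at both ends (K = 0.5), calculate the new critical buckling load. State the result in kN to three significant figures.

P_cr ≈ 28600 kN

P_cr ∝ 1/K², so P_cr,new = P_cr,old × (K_old/K_new)² = 14600 × (0.7/0.5)²
= 14600 × 1.960 = 28600 kN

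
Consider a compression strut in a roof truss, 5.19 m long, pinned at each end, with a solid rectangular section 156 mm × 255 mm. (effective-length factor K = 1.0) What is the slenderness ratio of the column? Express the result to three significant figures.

λ ≈ 115

For a rectangle r_min = b/√12 = 156/√12 = 45.03 mm
L_e = K·L = 1 × 5.19 m = 5.190 m = 5190.0 mm
λ = L_e / r_min = 5190.0 / 45.03 = 115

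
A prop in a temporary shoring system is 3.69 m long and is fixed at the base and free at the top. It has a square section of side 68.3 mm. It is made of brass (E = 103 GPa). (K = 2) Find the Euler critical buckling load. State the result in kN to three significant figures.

I = a⁴/12 = 68.3⁴/12 = 1.813×10^6 mm⁴
I = 1.813×10^6 mm⁴ = 1.813×10^-6 m⁴
Effective length L_e = K·L = 2 × 3.69 = 7.380 m
P_cr = π²EI / L_e² = π² × 103×10⁹ × 1.813×10^-6 / 7.380² = 3.385×10^4 N

P_cr ≈ 33.8 kN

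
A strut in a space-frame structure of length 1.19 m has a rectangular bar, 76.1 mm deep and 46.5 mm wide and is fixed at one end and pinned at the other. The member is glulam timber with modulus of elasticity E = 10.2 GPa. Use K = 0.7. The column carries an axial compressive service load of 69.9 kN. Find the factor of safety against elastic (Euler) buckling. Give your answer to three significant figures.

Buckling occurs about the weak axis: I_min = h·b³/12 with b = 46.5 mm (the shorter side).
I_min = 76.1×46.5³/12 = 6.376×10^5 mm⁴
I = 6.376×10^5 mm⁴ = 6.376×10^-7 m⁴
Effective length L_e = K·L = 0.7 × 1.19 = 0.8330 m
P_cr = π²EI / L_e² = π² × 10.2×10⁹ × 6.376×10^-7 / 0.8330² = 9.251×10^4 N
Factor of safety n = P_cr / P = 92.506 / 69.9 = 1.32

n ≈ 1.32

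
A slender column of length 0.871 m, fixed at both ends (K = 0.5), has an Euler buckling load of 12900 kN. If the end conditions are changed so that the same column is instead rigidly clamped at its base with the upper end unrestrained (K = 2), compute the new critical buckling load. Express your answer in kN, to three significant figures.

P_cr ≈ 806 kN

P_cr ∝ 1/K², so P_cr,new = P_cr,old × (K_old/K_new)² = 12900 × (0.5/2)²
= 12900 × 0.06250 = 806 kN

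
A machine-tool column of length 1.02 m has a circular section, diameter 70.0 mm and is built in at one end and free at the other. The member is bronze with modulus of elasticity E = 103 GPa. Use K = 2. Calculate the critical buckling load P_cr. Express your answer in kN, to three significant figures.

P_cr ≈ 288 kN

I = πd⁴/64 = π×70.0⁴/64 = 1.179×10^6 mm⁴
I = 1.179×10^6 mm⁴ = 1.179×10^-6 m⁴
Effective length L_e = K·L = 2 × 1.02 = 2.040 m
P_cr = π²EI / L_e² = π² × 103×10⁹ × 1.179×10^-6 / 2.040² = 2.879×10^5 N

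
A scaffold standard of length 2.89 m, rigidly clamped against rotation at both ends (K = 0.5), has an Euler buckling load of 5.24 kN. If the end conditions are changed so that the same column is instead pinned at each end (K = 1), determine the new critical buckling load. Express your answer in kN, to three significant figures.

P_cr ∝ 1/K², so P_cr,new = P_cr,old × (K_old/K_new)² = 5.24 × (0.5/1)²
= 5.24 × 0.2500 = 1.31 kN

P_cr ≈ 1.31 kN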